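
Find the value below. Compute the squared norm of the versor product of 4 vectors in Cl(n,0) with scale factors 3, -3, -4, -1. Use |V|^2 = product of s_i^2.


Each vector v_i has |v_i|^2 = s_i^2
Squared scales: 3^2 = 9, (-3)^2 = 9, (-4)^2 = 16, (-1)^2 = 1
|V|^2 = 9 * 9 * 16 * 1
= 1296


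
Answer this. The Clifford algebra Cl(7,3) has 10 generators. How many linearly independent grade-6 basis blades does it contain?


Number of grade-k basis blades in Cl(p,q) with n = p + q is C(n, k).
n = 7 + 3 = 10
C(10, 6) = 10! / (6! * 4!)
= 3628800 / (720 * 24)
= 210


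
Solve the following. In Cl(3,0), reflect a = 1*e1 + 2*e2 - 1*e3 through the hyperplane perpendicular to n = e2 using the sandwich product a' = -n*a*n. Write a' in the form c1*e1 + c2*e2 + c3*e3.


Reflection formula: a' = -n*a*n, with n = e2 (unit vector, n^2 = 1).
For reflection through hyperplane perp to e2:
The component along e2 flips sign, others stay.
a = (1, 2, -1)
a' = (1, -2, -1)
a' = 1*e1 - 2*e2 - 1*e3


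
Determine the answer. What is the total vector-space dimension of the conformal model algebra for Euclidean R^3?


The conformal model of R^3 uses Cl(4,1): the 3 Euclidean generators plus two extra orthogonal generators e+ (e+^2 = +1) and e- (e-^2 = -1), from which the null vectors e0, einf are built.
Number of generators m = 3 + 2 = 5.
dim Cl(p,q) = 2^m = 2^5 = 32


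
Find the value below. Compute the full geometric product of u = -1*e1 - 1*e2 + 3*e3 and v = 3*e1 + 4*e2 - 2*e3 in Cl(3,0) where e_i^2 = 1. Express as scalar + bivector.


In Cl(3,0): e_i^2 = 1, e_ie_j = -e_je_i for i != j.
Scalar part = u . v = (-1)*3 + (-1)*4 + 3*(-2)
= -3 + (-4) + (-6) = -13
e12 coeff = (-1)*4 - (-1)*3 = -4 - (-3) = -1
e13 coeff = (-1)*(-2) - 3*3 = 2 - 9 = -7
e23 coeff = (-1)*(-2) - 3*4 = 2 - 12 = -10
uv = -13 - 1*e12 - 7*e13 - 10*e23


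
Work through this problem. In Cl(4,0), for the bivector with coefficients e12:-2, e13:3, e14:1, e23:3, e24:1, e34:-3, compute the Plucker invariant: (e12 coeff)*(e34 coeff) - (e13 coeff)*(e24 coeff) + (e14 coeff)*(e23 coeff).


Plucker relation: af - be + cd
a*f = (-2)*(-3) = 6
b*e = 3*1 = 3
c*d = 1*3 = 3
af - be + cd = 6 - 3 + 3
= 6


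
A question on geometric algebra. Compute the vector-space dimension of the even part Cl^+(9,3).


Even subalgebra dimension = 2^(n-1)
n = 9 + 3 = 12
2^(12 - 1) = 2^11 = 2048
Verification: sum of C(12,k) for even k = 1 + 66 + 495 + 924 + 495 + 66 + 1 = 2048
Result = 2048


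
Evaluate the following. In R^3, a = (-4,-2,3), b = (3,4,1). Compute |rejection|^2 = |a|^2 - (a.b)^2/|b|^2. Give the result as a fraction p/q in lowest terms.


|a|^2 = (-4)^2 + (-2)^2 + 3^2 = 29
|b|^2 = 3^2 + 4^2 + 1^2 = 26
a . b = (-4)*3 + (-2)*4 + 3*1 = -17
(a.b)^2 = (-17)^2 = 289
|rej|^2 = 29 - 289/26
= (754 - 289)/26
= 465/26
In lowest terms: 465/26


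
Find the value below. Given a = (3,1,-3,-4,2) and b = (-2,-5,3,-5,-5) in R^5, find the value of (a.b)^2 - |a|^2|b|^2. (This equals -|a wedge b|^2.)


a . b = 3*(-2) + 1*(-5) + (-3)*3 + (-4)*(-5) + 2*(-5)
= -6 + (-5) + (-9) + 20 + (-10) = -10
|a|^2 = 3^2 + 1^2 + (-3)^2 + (-4)^2 + 2^2 = 39
|b|^2 = (-2)^2 + (-5)^2 + 3^2 + (-5)^2 + (-5)^2 = 88
(a.b)^2 = (-10)^2 = 100
|a|^2 * |b|^2 = 39 * 88 = 3432
Result = 100 - 3432 = -3332


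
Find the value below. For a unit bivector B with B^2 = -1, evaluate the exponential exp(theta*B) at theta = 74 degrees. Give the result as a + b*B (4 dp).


For a unit bivector B with B^2 = -1, the exponential series gives
e^(theta*B) = cos(theta) + sin(theta)*B (the GA analogue of Euler's formula).
theta = 74 degrees = 1.291544 rad
cos(74 deg) = 0.2756
sin(74 deg) = 0.9613
exp(theta*B) = 0.2756 + 0.9613*B


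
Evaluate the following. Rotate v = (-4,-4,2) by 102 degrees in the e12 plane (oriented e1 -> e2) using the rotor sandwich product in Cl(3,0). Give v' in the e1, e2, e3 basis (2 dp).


Rotor R = cos(51deg) - sin(51deg)*e12
Rotation angle theta = 2 * 51 = 102 degrees in the e12 plane (e1 -> e2).
The component perpendicular to the plane (e3) is invariant: v'_3 = v3 = 2.00
cos(102deg) = -0.2079, sin(102deg) = 0.9781
v'_1 = v1*cos(theta) - v2*sin(theta) = -4*(-0.2079) - (-4)*0.9781 = 4.74
v'_2 = v1*sin(theta) + v2*cos(theta) = -4*0.9781 + (-4)*(-0.2079) = -3.08
v' = 4.74*e1 - 3.08*e2 + 2.00*e3


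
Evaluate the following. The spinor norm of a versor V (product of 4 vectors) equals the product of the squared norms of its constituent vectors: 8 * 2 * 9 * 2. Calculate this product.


Spinor norm N(V) = |v1|^2 * |v2|^2 * ... * |v4|^2
= 8 * 2 * 9 * 2
Running product: 8, 16, 144, 288
N(V) = 288


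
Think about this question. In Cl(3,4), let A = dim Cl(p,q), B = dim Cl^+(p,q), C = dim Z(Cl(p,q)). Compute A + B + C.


n = 3 + 4 = 7
Total dim = 2^7 = 128
Even subalgebra dim = 2^6 = 64
n is odd, so center dim = 2
Sum = 128 + 64 + 2 = 194


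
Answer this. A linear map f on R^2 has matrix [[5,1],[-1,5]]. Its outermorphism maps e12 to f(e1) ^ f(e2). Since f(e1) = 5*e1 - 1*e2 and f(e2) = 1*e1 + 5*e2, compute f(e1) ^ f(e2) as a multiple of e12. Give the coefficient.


The outermorphism of a linear map f sends e1^e2 to f(e1)^f(e2).
f(e1) = 5*e1 - 1*e2
f(e2) = 1*e1 + 5*e2
f(e1) ^ f(e2) = (5*e1 - 1*e2) ^ (1*e1 + 5*e2)
= 5*5*e12 + (-1)*1*e21
= (25 - (-1))*e12
= 26*e12
Coefficient = 26


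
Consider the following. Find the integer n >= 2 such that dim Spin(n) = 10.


dim Spin(n) = dim so(n) = n(n-1)/2.
Solve n(n-1)/2 = 10, i.e. n^2 - n - 20 = 0.
Discriminant = 1 + 8*10 = 81
n = (1 + sqrt(81))/2 = (1 + 9)/2 = 5


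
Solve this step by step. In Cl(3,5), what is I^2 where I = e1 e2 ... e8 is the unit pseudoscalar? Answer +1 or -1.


The pseudoscalar I = e1...e_n (product of all n generators) of Cl(p,q) satisfies I^2 = (-1)^(q + n(n-1)/2).
p = 3, q = 5, n = p + q = 8
n(n-1)/2 = 8 * 7 / 2 = 28
Exponent = q + n(n-1)/2 = 5 + 28 = 33
I^2 = (-1)^33 = -1


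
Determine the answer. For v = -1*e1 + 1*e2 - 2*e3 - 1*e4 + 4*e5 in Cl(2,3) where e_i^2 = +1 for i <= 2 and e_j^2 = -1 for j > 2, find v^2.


v^2 = sum of c_i^2 * e_i^2
Positive signature terms (e_i^2 = +1): (-1)^2 + 1^2 = 2
Negative signature terms (e_j^2 = -1): (-2)^2 + (-1)^2 + 4^2 = 21
v^2 = 2 - 21 = -19


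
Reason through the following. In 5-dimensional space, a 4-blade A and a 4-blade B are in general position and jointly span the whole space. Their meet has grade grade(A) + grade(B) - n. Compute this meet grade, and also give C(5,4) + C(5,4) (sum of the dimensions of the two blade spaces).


Meet grade = grade(A) + grade(B) - n
= 4 + 4 - 5 = 3
C(5,4) = 5
C(5,4) = 5
dim_A + dim_B = 5 + 5 = 10


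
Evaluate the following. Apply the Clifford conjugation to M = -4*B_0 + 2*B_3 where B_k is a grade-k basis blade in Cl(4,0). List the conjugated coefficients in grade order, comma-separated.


Clifford conjugate sign for grade k: (-1)^(k(k+1)/2)
Grade 0: (-1)^(0*1/2) = (-1)^0 = 1, coeff -4 -> -4
Grade 3: (-1)^(3*4/2) = (-1)^6 = 1, coeff 2 -> 2
Conjugated coefficients: -4, 2


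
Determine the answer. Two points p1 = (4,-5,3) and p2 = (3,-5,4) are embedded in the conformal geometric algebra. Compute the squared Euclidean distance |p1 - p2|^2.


p1 - p2 = (1, 0, -1)
|p1 - p2|^2 = 1^2 + 0^2 + (-1)^2
= 1 + 0 + 1
= 2


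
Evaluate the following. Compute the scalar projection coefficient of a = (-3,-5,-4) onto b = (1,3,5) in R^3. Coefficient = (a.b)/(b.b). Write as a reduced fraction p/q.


Projection coefficient = (a . b) / (b . b)
a . b = (-3)*1 + (-5)*3 + (-4)*5
= -3 + (-15) + (-20) = -38
b . b = 1^2 + 3^2 + 5^2
= 1 + 9 + 25 = 35
Coefficient = -38/35
In lowest terms: -38/35


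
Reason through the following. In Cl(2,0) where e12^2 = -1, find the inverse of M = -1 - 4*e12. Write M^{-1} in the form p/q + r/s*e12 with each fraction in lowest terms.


M = -1 - 4*e12, where e12^2 = -1.
Since M commutes with its reverse ~M = a - b*e12, M * ~M = a^2 - b^2*e12^2 = a^2 + b^2.
So M^{-1} = ~M / (a^2 + b^2) = (a - b*e12)/(a^2 + b^2).
a^2 + b^2 = 1 + 16 = 17
Scalar part = -1/17 = -1/17
Bivector coeff = 4/17 = 4/17
M^{-1} = -1/17 + 4/17*e12


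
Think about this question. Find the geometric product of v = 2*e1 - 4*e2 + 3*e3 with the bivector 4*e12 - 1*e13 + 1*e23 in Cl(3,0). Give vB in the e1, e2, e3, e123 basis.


vB has grade-1 (vector) and grade-3 (trivector) parts: vB = (v _| B) + (v ^ B).
Vector part <vB>_1:
  e1: -v2*b12 - v3*b13 = -(-4)*(4) - (3)*(-1) = 19
  e2: v1*b12 - v3*b23 = (2)*(4) - (3)*(1) = 5
  e3: v1*b13 + v2*b23 = (2)*(-1) + (-4)*(1) = -6
Trivector part <vB>_3:
  e123: v1*b23 - v2*b13 + v3*b12 = (2)*(1) - (-4)*(-1) + (3)*(4) = 10
vB = 19*e1 + 5*e2 - 6*e3 + 10*e123


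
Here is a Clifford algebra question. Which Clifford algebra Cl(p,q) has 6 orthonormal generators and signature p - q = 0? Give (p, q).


We need p + q = 6 and p - q = 0.
Adding: 2p = 6 + 0 = 6, so p = 3.
Then q = 6 - 3 = 3.
(p, q) = (3, 3)


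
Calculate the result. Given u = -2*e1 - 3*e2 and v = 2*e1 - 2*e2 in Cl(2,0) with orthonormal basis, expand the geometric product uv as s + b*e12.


Expand: (-2*e1 - 3*e2)(2*e1 - 2*e2)
= (-2)*2*e1e1 + (-2)*(-2)*e1e2 + (-3)*2*e2e1 + (-3)*(-2)*e2e2
Using e1^2 = e2^2 = 1, e2e1 = -e1e2:
Scalar part s = (-2)*2 + (-3)*(-2) = -4 + 6 = 2
Bivector part b = (-2)*(-2) - (-3)*2 = 4 - (-6) = 10
uv = 2 + 10*e12


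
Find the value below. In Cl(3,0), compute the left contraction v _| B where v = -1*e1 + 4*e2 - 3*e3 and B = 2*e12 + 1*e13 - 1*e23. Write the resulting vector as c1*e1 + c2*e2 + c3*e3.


Left contraction v _| B = <vB>_1 (grade-1 part of the geometric product vB).
Using e1_|e12 = e2, e2_|e12 = -e1, e1_|e13 = e3, e3_|e13 = -e1, e2_|e23 = e3, e3_|e23 = -e2:
e1 coeff: -v2*b12 - v3*b13 = -(4)*(2) - (-3)*(1) = -5
e2 coeff: v1*b12 - v3*b23 = (-1)*(2) - (-3)*(-1) = -5
e3 coeff: v1*b13 + v2*b23 = (-1)*(1) + (4)*(-1) = -5
v _| B = -5*e1 - 5*e2 - 5*e3


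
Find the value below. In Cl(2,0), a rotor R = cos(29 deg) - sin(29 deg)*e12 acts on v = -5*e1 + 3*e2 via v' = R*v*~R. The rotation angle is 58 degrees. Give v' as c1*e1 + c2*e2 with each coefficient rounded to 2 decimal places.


Rotor R = cos(29deg) - sin(29deg)*e12
Rotation angle theta = 2 * 29 = 58 degrees
v' = R*v*~R rotates v by theta.
cos(58deg) = 0.5299, sin(58deg) = 0.8480
v'_1 = -5*cos(58deg) - 3*sin(58deg)
= -5*0.5299 - 3*0.8480
= -5.19
v'_2 = -5*sin(58deg) + 3*cos(58deg)
= -5*0.8480 + 3*0.5299
= -2.65
v' = -5.19*e1 - 2.65*e2


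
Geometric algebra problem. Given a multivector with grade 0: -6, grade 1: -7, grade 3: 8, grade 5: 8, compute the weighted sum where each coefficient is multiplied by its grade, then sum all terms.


Grade-weighted sum = sum of grade_k * coefficient_k
0*(-6) = 0
1*(-7) = -7
3*8 = 24
5*8 = 40
Total = 0 + (-7) + 24 + 40 = 57


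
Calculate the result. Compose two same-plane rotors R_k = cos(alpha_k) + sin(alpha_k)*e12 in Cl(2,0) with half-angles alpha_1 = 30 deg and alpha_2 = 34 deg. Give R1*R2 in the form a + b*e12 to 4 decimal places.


Same-plane rotors commute and their half-angles add:
R1*R2 = cos(a1 + a2) + sin(a1 + a2)*e12.
a1 + a2 = 30 + 34 = 64 deg
cos(64 deg) = 0.4384
sin(64 deg) = 0.8988
R1*R2 = 0.4384 + 0.8988*e12


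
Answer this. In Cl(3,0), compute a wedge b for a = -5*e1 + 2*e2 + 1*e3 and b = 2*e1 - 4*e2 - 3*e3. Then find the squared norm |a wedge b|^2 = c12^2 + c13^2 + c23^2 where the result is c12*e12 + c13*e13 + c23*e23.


a wedge b = (a1*b2 - a2*b1)*e12 + (a1*b3 - a3*b1)*e13 + (a2*b3 - a3*b2)*e23
e12 coeff: (-5)*(-4) - 2*2 = 20 - 4 = 16
e13 coeff: (-5)*(-3) - 1*2 = 15 - 2 = 13
e23 coeff: 2*(-3) - 1*(-4) = -6 - (-4) = -2
|a wedge b|^2 = 16^2 + 13^2 + (-2)^2
= 256 + 169 + 4
= 429


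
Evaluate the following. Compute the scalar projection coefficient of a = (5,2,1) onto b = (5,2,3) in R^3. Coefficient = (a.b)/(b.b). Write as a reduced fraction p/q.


Projection coefficient = (a . b) / (b . b)
a . b = 5*5 + 2*2 + 1*3
= 25 + 4 + 3 = 32
b . b = 5^2 + 2^2 + 3^2
= 25 + 4 + 9 = 38
Coefficient = 32/38
In lowest terms: 16/19


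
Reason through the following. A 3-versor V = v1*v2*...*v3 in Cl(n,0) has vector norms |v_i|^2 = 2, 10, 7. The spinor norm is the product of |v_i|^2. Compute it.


Spinor norm N(V) = |v1|^2 * |v2|^2 * ... * |v3|^2
= 2 * 10 * 7
Running product: 2, 20, 140
N(V) = 140


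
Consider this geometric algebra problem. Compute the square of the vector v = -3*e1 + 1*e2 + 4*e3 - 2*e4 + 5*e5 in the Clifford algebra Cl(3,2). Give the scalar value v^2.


v^2 = sum of c_i^2 * e_i^2
Positive signature terms (e_i^2 = +1): (-3)^2 + 1^2 + 4^2 = 26
Negative signature terms (e_j^2 = -1): (-2)^2 + 5^2 = 29
v^2 = 26 - 29 = -3


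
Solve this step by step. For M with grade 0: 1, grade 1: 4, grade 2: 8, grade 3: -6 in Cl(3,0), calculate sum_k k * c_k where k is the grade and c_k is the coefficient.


Grade-weighted sum = sum of grade_k * coefficient_k
0*1 = 0
1*4 = 4
2*8 = 16
3*(-6) = -18
Total = 0 + 4 + 16 + (-18) = 2


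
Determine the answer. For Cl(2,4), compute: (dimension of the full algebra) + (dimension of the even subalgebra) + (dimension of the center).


n = 2 + 4 = 6
Total dim = 2^6 = 64
Even subalgebra dim = 2^5 = 32
n is even, so center dim = 1
Sum = 64 + 32 + 1 = 97


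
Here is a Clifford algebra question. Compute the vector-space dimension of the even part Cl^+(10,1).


Even subalgebra dimension = 2^(n-1)
n = 10 + 1 = 11
2^(11 - 1) = 2^10 = 1024
Verification: sum of C(11,k) for even k = 1 + 55 + 330 + 462 + 165 + 11 = 1024
Result = 1024


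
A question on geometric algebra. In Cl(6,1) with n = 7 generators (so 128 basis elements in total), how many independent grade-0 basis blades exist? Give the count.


Number of grade-k basis blades in Cl(p,q) with n = p + q is C(n, k).
n = 6 + 1 = 7
C(7, 0) = 7! / (0! * 7!)
= 5040 / (1 * 5040)
= 1


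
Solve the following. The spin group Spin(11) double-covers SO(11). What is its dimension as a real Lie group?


Spin(n) double-covers SO(n); both have Lie algebra so(n) of dimension n(n-1)/2.
n = 11
n(n-1) = 11 * 10 = 110
dim Spin(11) = 110/2 = 55


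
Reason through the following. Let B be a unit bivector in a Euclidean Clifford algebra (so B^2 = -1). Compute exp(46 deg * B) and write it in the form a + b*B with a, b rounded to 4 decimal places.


For a unit bivector B with B^2 = -1, the exponential series gives
e^(theta*B) = cos(theta) + sin(theta)*B (the GA analogue of Euler's formula).
theta = 46 degrees = 0.802851 rad
cos(46 deg) = 0.6947
sin(46 deg) = 0.7193
exp(theta*B) = 0.6947 + 0.7193*B


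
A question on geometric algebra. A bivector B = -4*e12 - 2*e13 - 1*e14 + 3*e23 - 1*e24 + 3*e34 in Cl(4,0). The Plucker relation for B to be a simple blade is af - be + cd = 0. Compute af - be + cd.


Plucker relation: af - be + cd
a*f = (-4)*3 = -12
b*e = (-2)*(-1) = 2
c*d = (-1)*3 = -3
af - be + cd = -12 - 2 + (-3)
= -17


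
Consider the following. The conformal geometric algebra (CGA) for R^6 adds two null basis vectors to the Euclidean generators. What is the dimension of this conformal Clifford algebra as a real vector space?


The conformal model of R^6 uses Cl(7,1): the 6 Euclidean generators plus two extra orthogonal generators e+ (e+^2 = +1) and e- (e-^2 = -1), from which the null vectors e0, einf are built.
Number of generators m = 6 + 2 = 8.
dim Cl(p,q) = 2^m = 2^8 = 256


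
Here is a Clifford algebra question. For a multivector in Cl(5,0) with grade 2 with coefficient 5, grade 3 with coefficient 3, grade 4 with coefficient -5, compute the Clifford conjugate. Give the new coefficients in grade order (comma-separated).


Clifford conjugate sign for grade k: (-1)^(k(k+1)/2)
Grade 2: (-1)^(2*3/2) = (-1)^3 = -1, coeff 5 -> -5
Grade 3: (-1)^(3*4/2) = (-1)^6 = 1, coeff 3 -> 3
Grade 4: (-1)^(4*5/2) = (-1)^10 = 1, coeff -5 -> -5
Conjugated coefficients: -5, 3, -5


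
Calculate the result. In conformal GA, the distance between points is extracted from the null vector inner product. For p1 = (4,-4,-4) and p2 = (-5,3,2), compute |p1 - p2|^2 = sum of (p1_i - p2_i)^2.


p1 - p2 = (9, -7, -6)
|p1 - p2|^2 = 9^2 + (-7)^2 + (-6)^2
= 81 + 49 + 36
= 166


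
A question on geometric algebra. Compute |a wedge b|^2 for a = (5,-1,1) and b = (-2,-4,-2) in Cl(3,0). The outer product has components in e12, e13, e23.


a wedge b = (a1*b2 - a2*b1)*e12 + (a1*b3 - a3*b1)*e13 + (a2*b3 - a3*b2)*e23
e12 coeff: 5*(-4) - (-1)*(-2) = -20 - 2 = -22
e13 coeff: 5*(-2) - 1*(-2) = -10 - (-2) = -8
e23 coeff: (-1)*(-2) - 1*(-4) = 2 - (-4) = 6
|a wedge b|^2 = (-22)^2 + (-8)^2 + 6^2
= 484 + 64 + 36
= 584


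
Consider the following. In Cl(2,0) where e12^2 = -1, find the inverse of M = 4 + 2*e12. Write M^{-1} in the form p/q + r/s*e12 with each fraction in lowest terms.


M = 4 + 2*e12, where e12^2 = -1.
Since M commutes with its reverse ~M = a - b*e12, M * ~M = a^2 - b^2*e12^2 = a^2 + b^2.
So M^{-1} = ~M / (a^2 + b^2) = (a - b*e12)/(a^2 + b^2).
a^2 + b^2 = 16 + 4 = 20
Scalar part = 4/20 = 1/5
Bivector coeff = -2/20 = -1/10
M^{-1} = 1/5 - 1/10*e12


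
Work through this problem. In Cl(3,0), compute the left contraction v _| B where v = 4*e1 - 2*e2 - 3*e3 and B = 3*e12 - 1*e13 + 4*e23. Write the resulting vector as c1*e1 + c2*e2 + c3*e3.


Left contraction v _| B = <vB>_1 (grade-1 part of the geometric product vB).
Using e1_|e12 = e2, e2_|e12 = -e1, e1_|e13 = e3, e3_|e13 = -e1, e2_|e23 = e3, e3_|e23 = -e2:
e1 coeff: -v2*b12 - v3*b13 = -(-2)*(3) - (-3)*(-1) = 3
e2 coeff: v1*b12 - v3*b23 = (4)*(3) - (-3)*(4) = 24
e3 coeff: v1*b13 + v2*b23 = (4)*(-1) + (-2)*(4) = -12
v _| B = 3*e1 + 24*e2 - 12*e3


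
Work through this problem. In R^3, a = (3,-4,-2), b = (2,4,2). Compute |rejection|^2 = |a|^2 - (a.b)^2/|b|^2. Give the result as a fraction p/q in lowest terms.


|a|^2 = 3^2 + (-4)^2 + (-2)^2 = 29
|b|^2 = 2^2 + 4^2 + 2^2 = 24
a . b = 3*2 + (-4)*4 + (-2)*2 = -14
(a.b)^2 = (-14)^2 = 196
|rej|^2 = 29 - 196/24
= (696 - 196)/24
= 500/24
In lowest terms: 125/6


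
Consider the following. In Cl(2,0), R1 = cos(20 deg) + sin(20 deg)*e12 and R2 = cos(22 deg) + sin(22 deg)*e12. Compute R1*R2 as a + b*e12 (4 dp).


Same-plane rotors commute and their half-angles add:
R1*R2 = cos(a1 + a2) + sin(a1 + a2)*e12.
a1 + a2 = 20 + 22 = 42 deg
cos(42 deg) = 0.7431
sin(42 deg) = 0.6691
R1*R2 = 0.7431 + 0.6691*e12


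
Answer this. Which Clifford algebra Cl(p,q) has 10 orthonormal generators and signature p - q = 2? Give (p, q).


We need p + q = 10 and p - q = 2.
Adding: 2p = 10 + 2 = 12, so p = 6.
Then q = 10 - 6 = 4.
(p, q) = (6, 4)


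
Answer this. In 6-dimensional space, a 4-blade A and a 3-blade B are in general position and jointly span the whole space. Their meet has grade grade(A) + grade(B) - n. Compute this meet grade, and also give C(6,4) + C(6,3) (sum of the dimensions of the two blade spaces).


Meet grade = grade(A) + grade(B) - n
= 4 + 3 - 6 = 1
C(6,4) = 15
C(6,3) = 20
dim_A + dim_B = 15 + 20 = 35


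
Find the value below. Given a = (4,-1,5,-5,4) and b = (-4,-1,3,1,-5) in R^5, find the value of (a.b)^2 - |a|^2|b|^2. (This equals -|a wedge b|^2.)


a . b = 4*(-4) + (-1)*(-1) + 5*3 + (-5)*1 + 4*(-5)
= -16 + 1 + 15 + (-5) + (-20) = -25
|a|^2 = 4^2 + (-1)^2 + 5^2 + (-5)^2 + 4^2 = 83
|b|^2 = (-4)^2 + (-1)^2 + 3^2 + 1^2 + (-5)^2 = 52
(a.b)^2 = (-25)^2 = 625
|a|^2 * |b|^2 = 83 * 52 = 4316
Result = 625 - 4316 = -3691


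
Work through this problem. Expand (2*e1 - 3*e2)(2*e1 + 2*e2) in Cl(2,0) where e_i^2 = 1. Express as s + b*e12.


Expand: (2*e1 - 3*e2)(2*e1 + 2*e2)
= 2*2*e1e1 + 2*2*e1e2 + (-3)*2*e2e1 + (-3)*2*e2e2
Using e1^2 = e2^2 = 1, e2e1 = -e1e2:
Scalar part s = 2*2 + (-3)*2 = 4 + (-6) = -2
Bivector part b = 2*2 - (-3)*2 = 4 - (-6) = 10
uv = -2 + 10*e12


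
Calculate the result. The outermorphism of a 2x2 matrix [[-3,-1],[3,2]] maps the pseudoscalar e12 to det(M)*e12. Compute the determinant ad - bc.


The outermorphism of a linear map f sends e1^e2 to f(e1)^f(e2).
f(e1) = -3*e1 + 3*e2
f(e2) = -1*e1 + 2*e2
f(e1) ^ f(e2) = (-3*e1 + 3*e2) ^ (-1*e1 + 2*e2)
= (-3)*2*e12 + 3*(-1)*e21
= (-6 - (-3))*e12
= -3*e12
Coefficient = -3


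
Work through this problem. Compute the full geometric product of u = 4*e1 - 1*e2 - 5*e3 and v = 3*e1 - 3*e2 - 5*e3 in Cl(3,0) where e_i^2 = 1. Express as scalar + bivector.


In Cl(3,0): e_i^2 = 1, e_ie_j = -e_je_i for i != j.
Scalar part = u . v = 4*3 + (-1)*(-3) + (-5)*(-5)
= 12 + 3 + 25 = 40
e12 coeff = 4*(-3) - (-1)*3 = -12 - (-3) = -9
e13 coeff = 4*(-5) - (-5)*3 = -20 - (-15) = -5
e23 coeff = (-1)*(-5) - (-5)*(-3) = 5 - 15 = -10
uv = 40 - 9*e12 - 5*e13 - 10*e23


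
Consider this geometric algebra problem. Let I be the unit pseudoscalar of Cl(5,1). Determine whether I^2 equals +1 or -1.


The pseudoscalar I = e1...e_n (product of all n generators) of Cl(p,q) satisfies I^2 = (-1)^(q + n(n-1)/2).
p = 5, q = 1, n = p + q = 6
n(n-1)/2 = 6 * 5 / 2 = 15
Exponent = q + n(n-1)/2 = 1 + 15 = 16
I^2 = (-1)^16 = +1


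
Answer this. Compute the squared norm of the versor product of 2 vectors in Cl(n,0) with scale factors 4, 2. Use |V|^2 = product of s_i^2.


Each vector v_i has |v_i|^2 = s_i^2
Squared scales: 4^2 = 16, 2^2 = 4
|V|^2 = 16 * 4
= 64


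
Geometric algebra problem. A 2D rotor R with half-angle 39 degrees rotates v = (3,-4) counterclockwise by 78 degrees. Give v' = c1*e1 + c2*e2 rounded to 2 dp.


Rotor R = cos(39deg) - sin(39deg)*e12
Rotation angle theta = 2 * 39 = 78 degrees
v' = R*v*~R rotates v by theta.
cos(78deg) = 0.2079, sin(78deg) = 0.9781
v'_1 = 3*cos(78deg) - (-4)*sin(78deg)
= 3*0.2079 - (-4)*0.9781
= 4.54
v'_2 = 3*sin(78deg) + (-4)*cos(78deg)
= 3*0.9781 + (-4)*0.2079
= 2.10
v' = 4.54*e1 + 2.10*e2


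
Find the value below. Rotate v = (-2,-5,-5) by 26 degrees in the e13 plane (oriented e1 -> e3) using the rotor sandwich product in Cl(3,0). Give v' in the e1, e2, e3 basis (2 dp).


Rotor R = cos(13deg) - sin(13deg)*e13
Rotation angle theta = 2 * 13 = 26 degrees in the e13 plane (e1 -> e3).
The component perpendicular to the plane (e2) is invariant: v'_2 = v2 = -5.00
cos(26deg) = 0.8988, sin(26deg) = 0.4384
v'_1 = v1*cos(theta) - v3*sin(theta) = -2*0.8988 - (-5)*0.4384 = 0.39
v'_3 = v1*sin(theta) + v3*cos(theta) = -2*0.4384 + (-5)*0.8988 = -5.37
v' = 0.39*e1 - 5.00*e2 - 5.37*e3


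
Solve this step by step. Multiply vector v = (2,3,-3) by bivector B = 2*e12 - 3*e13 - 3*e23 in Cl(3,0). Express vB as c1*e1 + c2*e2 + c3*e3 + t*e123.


vB has grade-1 (vector) and grade-3 (trivector) parts: vB = (v _| B) + (v ^ B).
Vector part <vB>_1:
  e1: -v2*b12 - v3*b13 = -(3)*(2) - (-3)*(-3) = -15
  e2: v1*b12 - v3*b23 = (2)*(2) - (-3)*(-3) = -5
  e3: v1*b13 + v2*b23 = (2)*(-3) + (3)*(-3) = -15
Trivector part <vB>_3:
  e123: v1*b23 - v2*b13 + v3*b12 = (2)*(-3) - (3)*(-3) + (-3)*(2) = -3
vB = -15*e1 - 5*e2 - 15*e3 - 3*e123


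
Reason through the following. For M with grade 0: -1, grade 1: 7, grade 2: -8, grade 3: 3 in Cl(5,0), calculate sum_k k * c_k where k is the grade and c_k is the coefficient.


Grade-weighted sum = sum of grade_k * coefficient_k
0*(-1) = 0
1*7 = 7
2*(-8) = -16
3*3 = 9
Total = 0 + 7 + (-16) + 9 = 0


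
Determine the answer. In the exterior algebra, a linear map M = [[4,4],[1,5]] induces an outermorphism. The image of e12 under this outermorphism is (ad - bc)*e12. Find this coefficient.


The outermorphism of a linear map f sends e1^e2 to f(e1)^f(e2).
f(e1) = 4*e1 + 1*e2
f(e2) = 4*e1 + 5*e2
f(e1) ^ f(e2) = (4*e1 + 1*e2) ^ (4*e1 + 5*e2)
= 4*5*e12 + 1*4*e21
= (20 - 4)*e12
= 16*e12
Coefficient = 16


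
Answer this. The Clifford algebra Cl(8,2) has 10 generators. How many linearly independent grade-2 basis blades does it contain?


Number of grade-k basis blades in Cl(p,q) with n = p + q is C(n, k).
n = 8 + 2 = 10
C(10, 2) = 10! / (2! * 8!)
= 3628800 / (2 * 40320)
= 45


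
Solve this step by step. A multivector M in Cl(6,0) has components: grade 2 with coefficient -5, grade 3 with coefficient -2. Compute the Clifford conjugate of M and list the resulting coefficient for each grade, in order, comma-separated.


Clifford conjugate sign for grade k: (-1)^(k(k+1)/2)
Grade 2: (-1)^(2*3/2) = (-1)^3 = -1, coeff -5 -> 5
Grade 3: (-1)^(3*4/2) = (-1)^6 = 1, coeff -2 -> -2
Conjugated coefficients: 5, -2


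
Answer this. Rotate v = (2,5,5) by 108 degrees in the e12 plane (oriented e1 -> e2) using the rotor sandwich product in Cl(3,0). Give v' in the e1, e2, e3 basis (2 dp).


Rotor R = cos(54deg) - sin(54deg)*e12
Rotation angle theta = 2 * 54 = 108 degrees in the e12 plane (e1 -> e2).
The component perpendicular to the plane (e3) is invariant: v'_3 = v3 = 5.00
cos(108deg) = -0.3090, sin(108deg) = 0.9511
v'_1 = v1*cos(theta) - v2*sin(theta) = 2*(-0.3090) - 5*0.9511 = -5.37
v'_2 = v1*sin(theta) + v2*cos(theta) = 2*0.9511 + 5*(-0.3090) = 0.36
v' = -5.37*e1 + 0.36*e2 + 5.00*e3


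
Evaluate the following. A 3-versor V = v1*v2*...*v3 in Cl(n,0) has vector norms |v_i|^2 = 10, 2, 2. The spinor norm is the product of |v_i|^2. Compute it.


Spinor norm N(V) = |v1|^2 * |v2|^2 * ... * |v3|^2
= 10 * 2 * 2
Running product: 10, 20, 40
N(V) = 40


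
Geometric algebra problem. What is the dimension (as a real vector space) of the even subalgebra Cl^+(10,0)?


Even subalgebra dimension = 2^(n-1)
n = 10 + 0 = 10
2^(10 - 1) = 2^9 = 512
Verification: sum of C(10,k) for even k = 1 + 45 + 210 + 210 + 45 + 1 = 512
Result = 512


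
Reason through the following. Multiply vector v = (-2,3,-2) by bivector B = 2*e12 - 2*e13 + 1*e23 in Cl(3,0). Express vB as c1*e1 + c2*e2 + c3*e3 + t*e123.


vB has grade-1 (vector) and grade-3 (trivector) parts: vB = (v _| B) + (v ^ B).
Vector part <vB>_1:
  e1: -v2*b12 - v3*b13 = -(3)*(2) - (-2)*(-2) = -10
  e2: v1*b12 - v3*b23 = (-2)*(2) - (-2)*(1) = -2
  e3: v1*b13 + v2*b23 = (-2)*(-2) + (3)*(1) = 7
Trivector part <vB>_3:
  e123: v1*b23 - v2*b13 + v3*b12 = (-2)*(1) - (3)*(-2) + (-2)*(2) = 0
vB = -10*e1 - 2*e2 + 7*e3 + 0*e123


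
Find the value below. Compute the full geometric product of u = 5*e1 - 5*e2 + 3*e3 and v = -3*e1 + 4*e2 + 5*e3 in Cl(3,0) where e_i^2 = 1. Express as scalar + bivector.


In Cl(3,0): e_i^2 = 1, e_ie_j = -e_je_i for i != j.
Scalar part = u . v = 5*(-3) + (-5)*4 + 3*5
= -15 + (-20) + 15 = -20
e12 coeff = 5*4 - (-5)*(-3) = 20 - 15 = 5
e13 coeff = 5*5 - 3*(-3) = 25 - (-9) = 34
e23 coeff = (-5)*5 - 3*4 = -25 - 12 = -37
uv = -20 + 5*e12 + 34*e13 - 37*e23


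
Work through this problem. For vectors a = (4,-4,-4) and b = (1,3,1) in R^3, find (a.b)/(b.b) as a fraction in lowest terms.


Projection coefficient = (a . b) / (b . b)
a . b = 4*1 + (-4)*3 + (-4)*1
= 4 + (-12) + (-4) = -12
b . b = 1^2 + 3^2 + 1^2
= 1 + 9 + 1 = 11
Coefficient = -12/11
In lowest terms: -12/11


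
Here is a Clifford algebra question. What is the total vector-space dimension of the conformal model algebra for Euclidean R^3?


The conformal model of R^3 uses Cl(4,1): the 3 Euclidean generators plus two extra orthogonal generators e+ (e+^2 = +1) and e- (e-^2 = -1), from which the null vectors e0, einf are built.
Number of generators m = 3 + 2 = 5.
dim Cl(p,q) = 2^m = 2^5 = 32


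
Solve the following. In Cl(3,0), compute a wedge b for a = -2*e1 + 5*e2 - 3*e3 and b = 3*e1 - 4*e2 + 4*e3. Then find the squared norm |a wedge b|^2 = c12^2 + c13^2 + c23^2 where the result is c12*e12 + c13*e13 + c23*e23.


a wedge b = (a1*b2 - a2*b1)*e12 + (a1*b3 - a3*b1)*e13 + (a2*b3 - a3*b2)*e23
e12 coeff: (-2)*(-4) - 5*3 = 8 - 15 = -7
e13 coeff: (-2)*4 - (-3)*3 = -8 - (-9) = 1
e23 coeff: 5*4 - (-3)*(-4) = 20 - 12 = 8
|a wedge b|^2 = (-7)^2 + 1^2 + 8^2
= 49 + 1 + 64
= 114


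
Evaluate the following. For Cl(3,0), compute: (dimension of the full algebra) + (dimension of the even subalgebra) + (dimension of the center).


n = 3 + 0 = 3
Total dim = 2^3 = 8
Even subalgebra dim = 2^2 = 4
n is odd, so center dim = 2
Sum = 8 + 4 + 2 = 14


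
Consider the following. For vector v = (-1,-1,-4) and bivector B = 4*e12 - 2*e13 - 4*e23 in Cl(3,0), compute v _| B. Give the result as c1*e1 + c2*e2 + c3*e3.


Left contraction v _| B = <vB>_1 (grade-1 part of the geometric product vB).
Using e1_|e12 = e2, e2_|e12 = -e1, e1_|e13 = e3, e3_|e13 = -e1, e2_|e23 = e3, e3_|e23 = -e2:
e1 coeff: -v2*b12 - v3*b13 = -(-1)*(4) - (-4)*(-2) = -4
e2 coeff: v1*b12 - v3*b23 = (-1)*(4) - (-4)*(-4) = -20
e3 coeff: v1*b13 + v2*b23 = (-1)*(-2) + (-1)*(-4) = 6
v _| B = -4*e1 - 20*e2 + 6*e3


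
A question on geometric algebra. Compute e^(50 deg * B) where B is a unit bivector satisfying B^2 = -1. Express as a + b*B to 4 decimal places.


For a unit bivector B with B^2 = -1, the exponential series gives
e^(theta*B) = cos(theta) + sin(theta)*B (the GA analogue of Euler's formula).
theta = 50 degrees = 0.872665 rad
cos(50 deg) = 0.6428
sin(50 deg) = 0.7660
exp(theta*B) = 0.6428 + 0.7660*B


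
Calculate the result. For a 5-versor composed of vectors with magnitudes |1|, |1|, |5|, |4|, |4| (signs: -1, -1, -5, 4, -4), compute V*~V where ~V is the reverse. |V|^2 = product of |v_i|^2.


Each vector v_i has |v_i|^2 = s_i^2
Squared scales: (-1)^2 = 1, (-1)^2 = 1, (-5)^2 = 25, 4^2 = 16, (-4)^2 = 16
|V|^2 = 1 * 1 * 25 * 16 * 16
= 6400


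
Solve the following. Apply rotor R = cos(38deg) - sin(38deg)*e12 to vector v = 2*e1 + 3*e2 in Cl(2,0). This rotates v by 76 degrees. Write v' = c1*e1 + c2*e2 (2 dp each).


Rotor R = cos(38deg) - sin(38deg)*e12
Rotation angle theta = 2 * 38 = 76 degrees
v' = R*v*~R rotates v by theta.
cos(76deg) = 0.2419, sin(76deg) = 0.9703
v'_1 = 2*cos(76deg) - 3*sin(76deg)
= 2*0.2419 - 3*0.9703
= -2.43
v'_2 = 2*sin(76deg) + 3*cos(76deg)
= 2*0.9703 + 3*0.2419
= 2.67
v' = -2.43*e1 + 2.67*e2


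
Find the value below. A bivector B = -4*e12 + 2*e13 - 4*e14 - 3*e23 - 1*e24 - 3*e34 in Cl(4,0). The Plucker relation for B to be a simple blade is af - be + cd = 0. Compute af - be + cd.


Plucker relation: af - be + cd
a*f = (-4)*(-3) = 12
b*e = 2*(-1) = -2
c*d = (-4)*(-3) = 12
af - be + cd = 12 - (-2) + 12
= 26


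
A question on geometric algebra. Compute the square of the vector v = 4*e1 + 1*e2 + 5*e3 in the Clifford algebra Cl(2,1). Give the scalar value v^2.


v^2 = sum of c_i^2 * e_i^2
Positive signature terms (e_i^2 = +1): 4^2 + 1^2 = 17
Negative signature terms (e_j^2 = -1): 5^2 = 25
v^2 = 17 - 25 = -8


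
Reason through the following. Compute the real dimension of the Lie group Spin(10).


Spin(n) double-covers SO(n); both have Lie algebra so(n) of dimension n(n-1)/2.
n = 10
n(n-1) = 10 * 9 = 90
dim Spin(10) = 90/2 = 45


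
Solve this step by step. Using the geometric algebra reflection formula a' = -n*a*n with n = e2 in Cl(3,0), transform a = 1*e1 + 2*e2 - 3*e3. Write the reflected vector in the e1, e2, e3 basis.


Reflection formula: a' = -n*a*n, with n = e2 (unit vector, n^2 = 1).
For reflection through hyperplane perp to e2:
The component along e2 flips sign, others stay.
a = (1, 2, -3)
a' = (1, -2, -3)
a' = 1*e1 - 2*e2 - 3*e3


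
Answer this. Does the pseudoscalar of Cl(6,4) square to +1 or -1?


The pseudoscalar I = e1...e_n (product of all n generators) of Cl(p,q) satisfies I^2 = (-1)^(q + n(n-1)/2).
p = 6, q = 4, n = p + q = 10
n(n-1)/2 = 10 * 9 / 2 = 45
Exponent = q + n(n-1)/2 = 4 + 45 = 49
I^2 = (-1)^49 = -1


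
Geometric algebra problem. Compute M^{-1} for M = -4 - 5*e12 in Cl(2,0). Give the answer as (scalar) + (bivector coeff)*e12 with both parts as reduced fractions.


M = -4 - 5*e12, where e12^2 = -1.
Since M commutes with its reverse ~M = a - b*e12, M * ~M = a^2 - b^2*e12^2 = a^2 + b^2.
So M^{-1} = ~M / (a^2 + b^2) = (a - b*e12)/(a^2 + b^2).
a^2 + b^2 = 16 + 25 = 41
Scalar part = -4/41 = -4/41
Bivector coeff = 5/41 = 5/41
M^{-1} = -4/41 + 5/41*e12


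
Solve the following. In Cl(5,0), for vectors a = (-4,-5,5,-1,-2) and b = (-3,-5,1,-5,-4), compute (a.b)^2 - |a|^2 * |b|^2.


a . b = (-4)*(-3) + (-5)*(-5) + 5*1 + (-1)*(-5) + (-2)*(-4)
= 12 + 25 + 5 + 5 + 8 = 55
|a|^2 = (-4)^2 + (-5)^2 + 5^2 + (-1)^2 + (-2)^2 = 71
|b|^2 = (-3)^2 + (-5)^2 + 1^2 + (-5)^2 + (-4)^2 = 76
(a.b)^2 = 55^2 = 3025
|a|^2 * |b|^2 = 71 * 76 = 5396
Result = 3025 - 5396 = -2371


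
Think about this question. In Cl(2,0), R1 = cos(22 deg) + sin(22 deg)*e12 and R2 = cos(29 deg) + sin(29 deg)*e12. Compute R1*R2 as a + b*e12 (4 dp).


Same-plane rotors commute and their half-angles add:
R1*R2 = cos(a1 + a2) + sin(a1 + a2)*e12.
a1 + a2 = 22 + 29 = 51 deg
cos(51 deg) = 0.6293
sin(51 deg) = 0.7771
R1*R2 = 0.6293 + 0.7771*e12


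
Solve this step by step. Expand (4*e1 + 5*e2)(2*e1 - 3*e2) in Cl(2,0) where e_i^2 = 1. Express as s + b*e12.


Expand: (4*e1 + 5*e2)(2*e1 - 3*e2)
= 4*2*e1e1 + 4*(-3)*e1e2 + 5*2*e2e1 + 5*(-3)*e2e2
Using e1^2 = e2^2 = 1, e2e1 = -e1e2:
Scalar part s = 4*2 + 5*(-3) = 8 + (-15) = -7
Bivector part b = 4*(-3) - 5*2 = -12 - 10 = -22
uv = -7 - 22*e12


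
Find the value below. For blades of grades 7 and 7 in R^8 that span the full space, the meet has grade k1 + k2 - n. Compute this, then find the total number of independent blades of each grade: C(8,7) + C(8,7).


Meet grade = grade(A) + grade(B) - n
= 7 + 7 - 8 = 6
C(8,7) = 8
C(8,7) = 8
dim_A + dim_B = 8 + 8 = 16


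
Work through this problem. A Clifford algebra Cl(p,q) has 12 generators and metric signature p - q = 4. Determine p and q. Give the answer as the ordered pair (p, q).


We need p + q = 12 and p - q = 4.
Adding: 2p = 12 + 4 = 16, so p = 8.
Then q = 12 - 8 = 4.
(p, q) = (8, 4)


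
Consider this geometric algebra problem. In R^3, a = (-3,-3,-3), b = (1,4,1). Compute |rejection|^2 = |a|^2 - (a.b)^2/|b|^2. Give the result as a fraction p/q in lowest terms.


|a|^2 = (-3)^2 + (-3)^2 + (-3)^2 = 27
|b|^2 = 1^2 + 4^2 + 1^2 = 18
a . b = (-3)*1 + (-3)*4 + (-3)*1 = -18
(a.b)^2 = (-18)^2 = 324
|rej|^2 = 27 - 324/18
= (486 - 324)/18
= 162/18
In lowest terms: 9/1


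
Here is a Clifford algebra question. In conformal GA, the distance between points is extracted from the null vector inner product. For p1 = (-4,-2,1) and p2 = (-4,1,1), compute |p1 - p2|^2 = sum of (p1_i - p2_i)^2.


p1 - p2 = (0, -3, 0)
|p1 - p2|^2 = 0^2 + (-3)^2 + 0^2
= 0 + 9 + 0
= 9


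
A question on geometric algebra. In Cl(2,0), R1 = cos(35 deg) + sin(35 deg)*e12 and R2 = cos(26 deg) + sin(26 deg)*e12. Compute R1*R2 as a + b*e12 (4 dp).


Same-plane rotors commute and their half-angles add:
R1*R2 = cos(a1 + a2) + sin(a1 + a2)*e12.
a1 + a2 = 35 + 26 = 61 deg
cos(61 deg) = 0.4848
sin(61 deg) = 0.8746
R1*R2 = 0.4848 + 0.8746*e12


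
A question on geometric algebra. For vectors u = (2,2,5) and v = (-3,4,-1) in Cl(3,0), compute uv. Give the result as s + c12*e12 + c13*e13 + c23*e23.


In Cl(3,0): e_i^2 = 1, e_ie_j = -e_je_i for i != j.
Scalar part = u . v = 2*(-3) + 2*4 + 5*(-1)
= -6 + 8 + (-5) = -3
e12 coeff = 2*4 - 2*(-3) = 8 - (-6) = 14
e13 coeff = 2*(-1) - 5*(-3) = -2 - (-15) = 13
e23 coeff = 2*(-1) - 5*4 = -2 - 20 = -22
uv = -3 + 14*e12 + 13*e13 - 22*e23


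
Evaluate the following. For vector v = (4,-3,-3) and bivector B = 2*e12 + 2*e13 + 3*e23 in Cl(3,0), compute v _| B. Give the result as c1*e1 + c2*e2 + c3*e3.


Left contraction v _| B = <vB>_1 (grade-1 part of the geometric product vB).
Using e1_|e12 = e2, e2_|e12 = -e1, e1_|e13 = e3, e3_|e13 = -e1, e2_|e23 = e3, e3_|e23 = -e2:
e1 coeff: -v2*b12 - v3*b13 = -(-3)*(2) - (-3)*(2) = 12
e2 coeff: v1*b12 - v3*b23 = (4)*(2) - (-3)*(3) = 17
e3 coeff: v1*b13 + v2*b23 = (4)*(2) + (-3)*(3) = -1
v _| B = 12*e1 + 17*e2 - 1*e3


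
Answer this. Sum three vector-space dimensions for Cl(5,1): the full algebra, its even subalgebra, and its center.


n = 5 + 1 = 6
Total dim = 2^6 = 64
Even subalgebra dim = 2^5 = 32
n is even, so center dim = 1
Sum = 64 + 32 + 1 = 97


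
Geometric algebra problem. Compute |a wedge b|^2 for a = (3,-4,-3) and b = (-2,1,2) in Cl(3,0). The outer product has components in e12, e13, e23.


a wedge b = (a1*b2 - a2*b1)*e12 + (a1*b3 - a3*b1)*e13 + (a2*b3 - a3*b2)*e23
e12 coeff: 3*1 - (-4)*(-2) = 3 - 8 = -5
e13 coeff: 3*2 - (-3)*(-2) = 6 - 6 = 0
e23 coeff: (-4)*2 - (-3)*1 = -8 - (-3) = -5
|a wedge b|^2 = (-5)^2 + 0^2 + (-5)^2
= 25 + 0 + 25
= 50


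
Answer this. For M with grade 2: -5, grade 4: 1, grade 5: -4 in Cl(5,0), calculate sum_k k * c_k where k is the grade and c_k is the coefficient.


Grade-weighted sum = sum of grade_k * coefficient_k
2*(-5) = -10
4*1 = 4
5*(-4) = -20
Total = -10 + 4 + (-20) = -26


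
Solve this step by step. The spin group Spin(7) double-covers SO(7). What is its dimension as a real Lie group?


Spin(n) double-covers SO(n); both have Lie algebra so(n) of dimension n(n-1)/2.
n = 7
n(n-1) = 7 * 6 = 42
dim Spin(7) = 42/2 = 21


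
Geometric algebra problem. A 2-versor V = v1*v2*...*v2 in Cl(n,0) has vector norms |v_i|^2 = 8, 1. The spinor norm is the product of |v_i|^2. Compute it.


Spinor norm N(V) = |v1|^2 * |v2|^2 * ... * |v2|^2
= 8 * 1
Running product: 8, 8
N(V) = 8


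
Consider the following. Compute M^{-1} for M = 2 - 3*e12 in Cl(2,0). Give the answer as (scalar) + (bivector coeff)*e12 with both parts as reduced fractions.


M = 2 - 3*e12, where e12^2 = -1.
Since M commutes with its reverse ~M = a - b*e12, M * ~M = a^2 - b^2*e12^2 = a^2 + b^2.
So M^{-1} = ~M / (a^2 + b^2) = (a - b*e12)/(a^2 + b^2).
a^2 + b^2 = 4 + 9 = 13
Scalar part = 2/13 = 2/13
Bivector coeff = 3/13 = 3/13
M^{-1} = 2/13 + 3/13*e12


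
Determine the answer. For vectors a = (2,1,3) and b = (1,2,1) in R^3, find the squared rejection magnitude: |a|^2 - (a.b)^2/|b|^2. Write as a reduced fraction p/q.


|a|^2 = 2^2 + 1^2 + 3^2 = 14
|b|^2 = 1^2 + 2^2 + 1^2 = 6
a . b = 2*1 + 1*2 + 3*1 = 7
(a.b)^2 = 7^2 = 49
|rej|^2 = 14 - 49/6
= (84 - 49)/6
= 35/6
In lowest terms: 35/6


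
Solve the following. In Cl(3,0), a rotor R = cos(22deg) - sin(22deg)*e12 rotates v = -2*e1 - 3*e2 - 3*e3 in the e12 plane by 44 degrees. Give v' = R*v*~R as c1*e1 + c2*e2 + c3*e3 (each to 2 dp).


Rotor R = cos(22deg) - sin(22deg)*e12
Rotation angle theta = 2 * 22 = 44 degrees in the e12 plane (e1 -> e2).
The component perpendicular to the plane (e3) is invariant: v'_3 = v3 = -3.00
cos(44deg) = 0.7193, sin(44deg) = 0.6947
v'_1 = v1*cos(theta) - v2*sin(theta) = -2*0.7193 - (-3)*0.6947 = 0.65
v'_2 = v1*sin(theta) + v2*cos(theta) = -2*0.6947 + (-3)*0.7193 = -3.55
v' = 0.65*e1 - 3.55*e2 - 3.00*e3


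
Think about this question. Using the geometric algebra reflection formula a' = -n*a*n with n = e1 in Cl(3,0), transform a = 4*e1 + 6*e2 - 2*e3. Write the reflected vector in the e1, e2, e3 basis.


Reflection formula: a' = -n*a*n, with n = e1 (unit vector, n^2 = 1).
For reflection through hyperplane perp to e1:
The component along e1 flips sign, others stay.
a = (4, 6, -2)
a' = (-4, 6, -2)
a' = -4*e1 + 6*e2 - 2*e3


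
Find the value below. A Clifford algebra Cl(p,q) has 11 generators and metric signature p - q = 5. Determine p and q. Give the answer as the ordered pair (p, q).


We need p + q = 11 and p - q = 5.
Adding: 2p = 11 + 5 = 16, so p = 8.
Then q = 11 - 8 = 3.
(p, q) = (8, 3)


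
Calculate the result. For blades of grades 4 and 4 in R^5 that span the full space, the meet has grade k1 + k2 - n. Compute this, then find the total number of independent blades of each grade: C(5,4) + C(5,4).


Meet grade = grade(A) + grade(B) - n
= 4 + 4 - 5 = 3
C(5,4) = 5
C(5,4) = 5
dim_A + dim_B = 5 + 5 = 10


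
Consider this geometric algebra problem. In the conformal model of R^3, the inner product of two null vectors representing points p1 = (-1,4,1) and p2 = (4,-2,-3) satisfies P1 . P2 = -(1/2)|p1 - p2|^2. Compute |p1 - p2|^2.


p1 - p2 = (-5, 6, 4)
|p1 - p2|^2 = (-5)^2 + 6^2 + 4^2
= 25 + 36 + 16
= 77


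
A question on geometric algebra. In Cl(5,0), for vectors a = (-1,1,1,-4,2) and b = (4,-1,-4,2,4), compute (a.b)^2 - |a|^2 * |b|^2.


a . b = (-1)*4 + 1*(-1) + 1*(-4) + (-4)*2 + 2*4
= -4 + (-1) + (-4) + (-8) + 8 = -9
|a|^2 = (-1)^2 + 1^2 + 1^2 + (-4)^2 + 2^2 = 23
|b|^2 = 4^2 + (-1)^2 + (-4)^2 + 2^2 + 4^2 = 53
(a.b)^2 = (-9)^2 = 81
|a|^2 * |b|^2 = 23 * 53 = 1219
Result = 81 - 1219 = -1138


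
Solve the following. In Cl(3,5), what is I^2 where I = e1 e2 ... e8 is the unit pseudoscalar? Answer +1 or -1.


The pseudoscalar I = e1...e_n (product of all n generators) of Cl(p,q) satisfies I^2 = (-1)^(q + n(n-1)/2).
p = 3, q = 5, n = p + q = 8
n(n-1)/2 = 8 * 7 / 2 = 28
Exponent = q + n(n-1)/2 = 5 + 28 = 33
I^2 = (-1)^33 = -1
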